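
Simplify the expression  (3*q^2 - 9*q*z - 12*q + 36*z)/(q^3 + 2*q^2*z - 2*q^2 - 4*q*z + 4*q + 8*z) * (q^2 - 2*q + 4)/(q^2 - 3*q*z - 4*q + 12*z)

3/(q + 2*z)

Factor: 3*q^2 - 9*q*z - 12*q + 36*z = 3*(q - 4)*(q - 3*z);  q^3 + 2*q^2*z - 2*q^2 - 4*q*z + 4*q + 8*z = (q^2 - 2*q + 4)*(q + 2*z);  q^2 - 3*q*z - 4*q + 12*z = (q - 3*z)*(q - 4)
Cancel the common factors (q^2 - 2*q + 4), (q - 3*z), (q - 4).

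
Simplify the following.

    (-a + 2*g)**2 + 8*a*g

Expanding gives a**2 + 4*a*g + 4*g**2, a perfect square.

(a + 2*g)**2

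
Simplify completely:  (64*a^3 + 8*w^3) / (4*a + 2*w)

16*a^2 - 8*a*w + 4*w^2

(2*w)^3 + (4*a)^3 = (4*a + 2*w)(16*a^2 - 8*a*w + 4*w^2).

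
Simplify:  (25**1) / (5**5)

25**1 = 5**2; 5**5 = 5**5
Combine exponents: 5**(-3)

5**(-3)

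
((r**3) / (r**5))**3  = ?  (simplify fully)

r**(-6)

Inside the bracket: (r**-2)
Raise to the power 3: (r**-6)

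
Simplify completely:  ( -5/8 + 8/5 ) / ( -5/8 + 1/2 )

-39/5

Numerator: -5/8 + 8/5 = 39/40
Denominator: -5/8 + 1/2 = -1/8
Divide: (39/40) · (-8) = -39/5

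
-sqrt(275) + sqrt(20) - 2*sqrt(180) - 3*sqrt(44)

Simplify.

-11*sqrt(11) - 10*sqrt(5)

sqrt(275) = 5*sqrt(11); sqrt(20) = 2*sqrt(5); 2*sqrt(180) = 12*sqrt(5); 3*sqrt(44) = 6*sqrt(11)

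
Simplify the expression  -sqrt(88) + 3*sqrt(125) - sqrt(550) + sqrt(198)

-4*sqrt(22) + 15*sqrt(5)

sqrt(88) = 2*sqrt(22); 3*sqrt(125) = 15*sqrt(5); sqrt(550) = 5*sqrt(22); sqrt(198) = 3*sqrt(22)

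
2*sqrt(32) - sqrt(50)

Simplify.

2*sqrt(32) = 8*sqrt(2); sqrt(50) = 5*sqrt(2)
Combine: (8 - 5)·sqrt(2) = 3*sqrt(2)

3*sqrt(2)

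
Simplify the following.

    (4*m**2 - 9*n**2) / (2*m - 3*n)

Factor (2*m)**2 - (3*n)**2 and cancel (2*m - 3*n).

2*m + 3*n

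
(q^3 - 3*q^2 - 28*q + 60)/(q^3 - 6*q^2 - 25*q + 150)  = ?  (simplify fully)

(q - 2)/(q - 5)

Factor: q^3 - 3*q^2 - 28*q + 60 = (q - 6)*(q - 2)*(q + 5);  q^3 - 6*q^2 - 25*q + 150 = (q - 6)*(q + 5)*(q - 5)
Cancel the common factors (q + 5), (q - 6).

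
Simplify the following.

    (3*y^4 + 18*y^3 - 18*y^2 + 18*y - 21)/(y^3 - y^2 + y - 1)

3*y + 21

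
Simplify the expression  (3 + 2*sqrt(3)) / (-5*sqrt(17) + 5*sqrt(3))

Multiply numerator and denominator by 5*sqrt(3) + 5*sqrt(17).
Denominator becomes -350; numerator becomes 15*sqrt(3) + 30 + 15*sqrt(17) + 10*sqrt(51).

(-2*sqrt(51) - 3*sqrt(17) - 6 - 3*sqrt(3))/70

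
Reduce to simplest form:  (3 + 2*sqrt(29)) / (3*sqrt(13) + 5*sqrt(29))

(-6*sqrt(377) - 9*sqrt(13) + 15*sqrt(29) + 290)/608

Multiply numerator and denominator by -3*sqrt(13) + 5*sqrt(29).
Denominator becomes 608; numerator becomes -6*sqrt(377) - 9*sqrt(13) + 15*sqrt(29) + 290.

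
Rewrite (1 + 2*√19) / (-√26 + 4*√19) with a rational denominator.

Multiply numerator and denominator by √26 + 4*√19.
Denominator becomes 278; numerator becomes √26 + 4*√19 + 2*√494 + 152.

(√26 + 4*√19 + 2*√494 + 152)/278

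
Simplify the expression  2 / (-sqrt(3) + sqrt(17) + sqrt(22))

(-18*sqrt(3) - sqrt(22) + 4*sqrt(17) + sqrt(1122))/50

Group as (sqrt(17) + sqrt(22)) - sqrt(3); multiply by (sqrt(17) + sqrt(22)) + sqrt(3), then rationalise the remaining surd.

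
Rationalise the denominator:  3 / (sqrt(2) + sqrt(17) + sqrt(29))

(-sqrt(986) - 5*sqrt(29) + 7*sqrt(17) + 22*sqrt(2))/6

Group as (sqrt(17) + sqrt(29)) + sqrt(2); multiply by (sqrt(17) + sqrt(29)) - sqrt(2), then rationalise the remaining surd.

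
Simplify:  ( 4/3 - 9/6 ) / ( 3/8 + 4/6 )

Numerator: 4/3 - 9/6 = -1/6
Denominator: 3/8 + 4/6 = 25/24
Divide: (-1/6) · (24/25) = -4/25

-4/25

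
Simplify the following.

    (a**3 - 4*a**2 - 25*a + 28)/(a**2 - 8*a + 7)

a + 4

Factor: a**3 - 4*a**2 - 25*a + 28 = (a + 4)*(a - 7)*(a - 1);  a**2 - 8*a + 7 = (a - 7)*(a - 1)
Cancel the common factors (a - 7), (a - 1).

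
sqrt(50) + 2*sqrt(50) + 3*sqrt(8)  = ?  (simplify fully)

sqrt(50) = 5*sqrt(2); 2*sqrt(50) = 10*sqrt(2); 3*sqrt(8) = 6*sqrt(2)
Combine: (5 + 10 + 6)·sqrt(2) = 21*sqrt(2)

21*sqrt(2)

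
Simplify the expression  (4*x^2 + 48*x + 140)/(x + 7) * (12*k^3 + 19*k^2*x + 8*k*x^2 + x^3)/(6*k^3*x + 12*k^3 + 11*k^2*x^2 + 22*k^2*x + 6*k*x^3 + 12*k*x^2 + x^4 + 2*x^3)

(16*k*x + 80*k + 4*x^2 + 20*x)/(2*k*x + 4*k + x^2 + 2*x)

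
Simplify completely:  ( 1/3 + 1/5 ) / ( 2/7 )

Numerator: 1/3 + 1/5 = 8/15
Denominator: 2/7 = 2/7
Divide: (8/15) · (7/2) = 28/15

28/15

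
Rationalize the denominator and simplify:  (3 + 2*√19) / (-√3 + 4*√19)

Multiply numerator and denominator by √3 + 4*√19.
Denominator becomes 301; numerator becomes 3*√3 + 2*√57 + 12*√19 + 152.

(3*√3 + 2*√57 + 12*√19 + 152)/301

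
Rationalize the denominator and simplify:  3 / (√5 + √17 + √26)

Group as (√5 + √26) + √17; multiply by (√5 + √26) - √17, then rationalise the remaining surd.

(-√2210 - 2*√26 + 7*√17 + 19*√5)/54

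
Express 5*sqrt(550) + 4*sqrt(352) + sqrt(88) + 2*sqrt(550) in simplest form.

5*sqrt(550) = 25*sqrt(22); 4*sqrt(352) = 16*sqrt(22); sqrt(88) = 2*sqrt(22); 2*sqrt(550) = 10*sqrt(22)
Combine: (25 + 16 + 2 + 10)·sqrt(22) = 53*sqrt(22)

53*sqrt(22)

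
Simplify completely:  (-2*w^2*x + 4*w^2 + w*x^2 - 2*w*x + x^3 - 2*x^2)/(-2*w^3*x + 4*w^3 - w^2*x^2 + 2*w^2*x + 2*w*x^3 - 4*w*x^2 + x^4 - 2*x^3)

1/(w + x)

Factor: -2*w^2*x + 4*w^2 + w*x^2 - 2*w*x + x^3 - 2*x^2 = (x - 2)*(2*w + x)*(-w + x);  -2*w^3*x + 4*w^3 - w^2*x^2 + 2*w^2*x + 2*w*x^3 - 4*w*x^2 + x^4 - 2*x^3 = (w + x)*(2*w + x)*(x - 2)*(-w + x)
Cancel the common factors (-w + x), (2*w + x), (x - 2).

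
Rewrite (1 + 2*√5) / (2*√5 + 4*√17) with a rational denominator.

(-10 - √5 + 2*√17 + 4*√85)/126

Multiply numerator and denominator by -4*√17 + 2*√5.
Denominator becomes -252; numerator becomes -8*√85 - 4*√17 + 2*√5 + 20.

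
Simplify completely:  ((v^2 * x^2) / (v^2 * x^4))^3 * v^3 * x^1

v^3/x^5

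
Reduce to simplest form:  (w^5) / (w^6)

1/w

Quotient: (w^-1)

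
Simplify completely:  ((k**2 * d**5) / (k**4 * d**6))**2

1/(d**2*k**4)

Inside the bracket: (k**-2) * (d**-1)
Raise to the power 2: (k**-4) * (d**-2)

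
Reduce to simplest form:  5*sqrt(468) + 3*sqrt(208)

42*sqrt(13)

5*sqrt(468) = 30*sqrt(13); 3*sqrt(208) = 12*sqrt(13)
Combine: (30 + 12)·sqrt(13) = 42*sqrt(13)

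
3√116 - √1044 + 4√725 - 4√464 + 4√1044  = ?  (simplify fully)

3√116 = 6*√29; √1044 = 6*√29; 4√725 = 20*√29; 4√464 = 16*√29; 4√1044 = 24*√29
Combine: (6 - 6 + 20 - 16 + 24)·√29 = 28*√29

28*√29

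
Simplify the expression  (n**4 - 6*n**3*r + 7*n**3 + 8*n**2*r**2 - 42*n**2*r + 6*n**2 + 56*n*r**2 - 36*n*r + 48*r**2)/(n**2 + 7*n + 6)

Factor: n**4 - 6*n**3*r + 7*n**3 + 8*n**2*r**2 - 42*n**2*r + 6*n**2 + 56*n*r**2 - 36*n*r + 48*r**2 = (n - 2*r)*(n + 6)*(n - 4*r)*(n + 1);  n**2 + 7*n + 6 = (n + 6)*(n + 1)
Cancel the common factors (n + 6), (n + 1).

n**2 - 6*n*r + 8*r**2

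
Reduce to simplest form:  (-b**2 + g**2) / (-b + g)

b + g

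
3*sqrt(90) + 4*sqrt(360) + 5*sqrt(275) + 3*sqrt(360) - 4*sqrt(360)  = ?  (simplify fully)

25*sqrt(11) + 27*sqrt(10)

3*sqrt(90) = 9*sqrt(10); 4*sqrt(360) = 24*sqrt(10); 5*sqrt(275) = 25*sqrt(11); 3*sqrt(360) = 18*sqrt(10); 4*sqrt(360) = 24*sqrt(10)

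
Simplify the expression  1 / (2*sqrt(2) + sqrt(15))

(-2*sqrt(2) + sqrt(15))/7

Multiply numerator and denominator by -sqrt(15) + 2*sqrt(2).
Denominator becomes -7; numerator becomes -sqrt(15) + 2*sqrt(2).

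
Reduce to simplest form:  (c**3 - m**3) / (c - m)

Apply the difference-of-cubes factorisation and cancel (c - m).

c**2 + c*m + m**2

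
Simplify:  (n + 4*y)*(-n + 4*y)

-n**2 + 16*y**2

Difference of squares with P = 4*y, Q = n.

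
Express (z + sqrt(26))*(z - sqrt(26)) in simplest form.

z^2 - 26

(z)^2 - (sqrt(26))^2 = z^2 - 26.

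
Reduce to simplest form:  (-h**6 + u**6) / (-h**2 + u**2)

Factor u**6 - h**6 and cancel (-h**2 + u**2).

h**4 + h**2*u**2 + u**4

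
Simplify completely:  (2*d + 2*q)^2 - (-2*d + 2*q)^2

Binomially expand both and collect terms in (2*q), (2*d).

16*d*q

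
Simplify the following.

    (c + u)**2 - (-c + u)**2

4*c*u

Only the odd-power cross terms survive.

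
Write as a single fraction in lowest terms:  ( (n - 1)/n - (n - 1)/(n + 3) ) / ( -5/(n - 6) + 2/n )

(-n^2 + 7*n - 6)/(n^2 + 7*n + 12)

Numerator: (n - 1)/n - (n - 1)/(n + 3) = (3*n - 3)/(n^2 + 3*n)
Denominator: -5/(n - 6) + 2/n = (-3*n - 12)/(n^2 - 6*n)
Divide: ((3*n - 3)/(n^2 + 3*n)) · ((n^2 - 6*n)/(-3*n - 12)) = (-n^2 + 7*n - 6)/(n^2 + 7*n + 12)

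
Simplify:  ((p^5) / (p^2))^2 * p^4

p^10

Inside the bracket: p^3
Raise to the power 2: p^6
Multiply by p^4: add exponents.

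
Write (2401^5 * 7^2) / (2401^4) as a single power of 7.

7^6

2401^5 = 7^20; 7^2 = 7^2; 2401^4 = 7^16
Combine exponents: 7^6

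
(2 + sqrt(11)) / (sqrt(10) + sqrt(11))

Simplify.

-sqrt(110) - 2*sqrt(10) + 2*sqrt(11) + 11

Multiply numerator and denominator by -sqrt(10) + sqrt(11).
Denominator becomes 1; numerator becomes -sqrt(110) - 2*sqrt(10) + 2*sqrt(11) + 11.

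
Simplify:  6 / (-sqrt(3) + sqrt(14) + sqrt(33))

(-33*sqrt(14) - 9*sqrt(154) + 66*sqrt(3) + 24*sqrt(33))/22

Group as (sqrt(14) + sqrt(33)) - sqrt(3); multiply by (sqrt(14) + sqrt(33)) + sqrt(3), then rationalise the remaining surd.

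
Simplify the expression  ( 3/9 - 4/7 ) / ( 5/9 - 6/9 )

Numerator: 3/9 - 4/7 = -5/21
Denominator: 5/9 - 6/9 = -1/9
Divide: (-5/21) · (-9) = 15/7

15/7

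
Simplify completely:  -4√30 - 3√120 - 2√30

-12*√30

4√30 = 4*√30; 3√120 = 6*√30; 2√30 = 2*√30
Combine: (-4 - 6 - 2)·√30 = -12*√30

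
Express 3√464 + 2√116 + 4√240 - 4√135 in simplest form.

4*√15 + 16*√29

3√464 = 12*√29; 2√116 = 4*√29; 4√240 = 16*√15; 4√135 = 12*√15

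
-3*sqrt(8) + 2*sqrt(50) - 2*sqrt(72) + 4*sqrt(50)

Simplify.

12*sqrt(2)

3*sqrt(8) = 6*sqrt(2); 2*sqrt(50) = 10*sqrt(2); 2*sqrt(72) = 12*sqrt(2); 4*sqrt(50) = 20*sqrt(2)
Combine: (-6 + 10 - 12 + 20)·sqrt(2) = 12*sqrt(2)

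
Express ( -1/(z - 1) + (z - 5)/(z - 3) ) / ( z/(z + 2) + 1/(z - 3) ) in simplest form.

(z^3 - 5*z^2 - 6*z + 16)/(z^3 - 3*z^2 + 4*z - 2)

Numerator: -1/(z - 1) + (z - 5)/(z - 3) = (z^2 - 7*z + 8)/(z^2 - 4*z + 3)
Denominator: z/(z + 2) + 1/(z - 3) = (z^2 - 2*z + 2)/(z^2 - z - 6)
Divide: ((z^2 - 7*z + 8)/(z^2 - 4*z + 3)) · ((z^2 - z - 6)/(z^2 - 2*z + 2)) = (z^3 - 5*z^2 - 6*z + 16)/(z^3 - 3*z^2 + 4*z - 2)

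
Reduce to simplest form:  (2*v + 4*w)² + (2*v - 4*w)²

Binomially expand both and collect terms in (2*v), (4*w).

8*v² + 32*w²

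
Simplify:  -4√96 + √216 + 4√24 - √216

4√96 = 16*√6; √216 = 6*√6; 4√24 = 8*√6; √216 = 6*√6
Combine: (-16 + 6 + 8 - 6)·√6 = -8*√6

-8*√6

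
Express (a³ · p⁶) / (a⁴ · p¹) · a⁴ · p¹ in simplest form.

a³*p⁶

Quotient: (a^-1) · p⁵
Multiply by a⁴ · p¹: add exponents.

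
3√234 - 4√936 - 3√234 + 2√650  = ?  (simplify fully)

-14*√26

3√234 = 9*√26; 4√936 = 24*√26; 3√234 = 9*√26; 2√650 = 10*√26
Combine: (9 - 24 - 9 + 10)·√26 = -14*√26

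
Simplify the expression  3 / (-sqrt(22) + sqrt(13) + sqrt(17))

(-12*sqrt(22) + 27*sqrt(17) + 39*sqrt(13) + 3*sqrt(4862))/410

Group as (sqrt(13) + sqrt(17)) - sqrt(22); multiply by (sqrt(13) + sqrt(17)) + sqrt(22), then rationalise the remaining surd.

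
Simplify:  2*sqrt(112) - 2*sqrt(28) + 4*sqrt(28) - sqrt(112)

2*sqrt(112) = 8*sqrt(7); 2*sqrt(28) = 4*sqrt(7); 4*sqrt(28) = 8*sqrt(7); sqrt(112) = 4*sqrt(7)
Combine: (8 - 4 + 8 - 4)·sqrt(7) = 8*sqrt(7)

8*sqrt(7)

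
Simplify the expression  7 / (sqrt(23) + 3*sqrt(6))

(-7*sqrt(23) + 21*sqrt(6))/31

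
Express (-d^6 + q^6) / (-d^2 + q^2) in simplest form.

d^4 + d^2*q^2 + q^4

Factor q^6 - d^6 and cancel (-d^2 + q^2).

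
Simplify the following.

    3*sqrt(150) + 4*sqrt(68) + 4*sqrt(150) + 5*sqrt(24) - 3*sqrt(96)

3*sqrt(150) = 15*sqrt(6); 4*sqrt(68) = 8*sqrt(17); 4*sqrt(150) = 20*sqrt(6); 5*sqrt(24) = 10*sqrt(6); 3*sqrt(96) = 12*sqrt(6)

8*sqrt(17) + 33*sqrt(6)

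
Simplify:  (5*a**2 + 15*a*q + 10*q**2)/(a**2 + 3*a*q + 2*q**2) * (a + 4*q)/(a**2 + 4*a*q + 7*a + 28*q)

5/(a + 7)

Factor: 5*a**2 + 15*a*q + 10*q**2 = 5*(a + q)*(a + 2*q);  a**2 + 3*a*q + 2*q**2 = (a + q)*(a + 2*q);  a**2 + 4*a*q + 7*a + 28*q = (a + 4*q)*(a + 7)
Cancel the common factors (a + q), (a + 2*q), (a + 4*q).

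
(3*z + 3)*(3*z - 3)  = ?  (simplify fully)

9*z^2 - 9

(3*z)^2 - (3)^2 = 9*z^2 - 9.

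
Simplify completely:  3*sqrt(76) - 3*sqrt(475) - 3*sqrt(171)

3*sqrt(76) = 6*sqrt(19); 3*sqrt(475) = 15*sqrt(19); 3*sqrt(171) = 9*sqrt(19)
Combine: (6 - 15 - 9)·sqrt(19) = -18*sqrt(19)

-18*sqrt(19)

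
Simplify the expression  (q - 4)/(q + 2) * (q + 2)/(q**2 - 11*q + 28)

1/(q - 7)

Factor: q**2 - 11*q + 28 = (q - 4)*(q - 7)
Cancel the common factors (q + 2), (q - 4).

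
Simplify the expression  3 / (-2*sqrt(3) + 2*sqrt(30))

Multiply numerator and denominator by 2*sqrt(3) + 2*sqrt(30).
Denominator becomes 108; numerator becomes 6*sqrt(3) + 6*sqrt(30).

(sqrt(3) + sqrt(30))/18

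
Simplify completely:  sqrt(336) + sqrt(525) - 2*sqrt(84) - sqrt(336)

sqrt(21)

sqrt(336) = 4*sqrt(21); sqrt(525) = 5*sqrt(21); 2*sqrt(84) = 4*sqrt(21); sqrt(336) = 4*sqrt(21)
Combine: (4 + 5 - 4 - 4)·sqrt(21) = sqrt(21)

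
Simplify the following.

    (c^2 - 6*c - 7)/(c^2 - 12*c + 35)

Factor: c^2 - 6*c - 7 = (c + 1)*(c - 7);  c^2 - 12*c + 35 = (c - 5)*(c - 7)
Cancel the common factor (c - 7).

(c + 1)/(c - 5)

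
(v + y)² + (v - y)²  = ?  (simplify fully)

2*v² + 2*y²

Write as f(v,y) + f(v,-y) and expand.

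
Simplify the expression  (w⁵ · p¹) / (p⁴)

w⁵/p³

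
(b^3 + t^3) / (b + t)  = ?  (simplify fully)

b^2 - b*t + t^2

Factor as (a+b)(a^2-ab+b^2) with a=t, b=b.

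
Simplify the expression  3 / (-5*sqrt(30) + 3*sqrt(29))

(-5*sqrt(30) - 3*sqrt(29))/163

Multiply numerator and denominator by 3*sqrt(29) + 5*sqrt(30).
Denominator becomes -489; numerator becomes 9*sqrt(29) + 15*sqrt(30).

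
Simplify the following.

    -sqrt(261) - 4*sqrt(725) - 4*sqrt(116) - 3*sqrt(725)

sqrt(261) = 3*sqrt(29); 4*sqrt(725) = 20*sqrt(29); 4*sqrt(116) = 8*sqrt(29); 3*sqrt(725) = 15*sqrt(29)
Combine: (-3 - 20 - 8 - 15)·sqrt(29) = -46*sqrt(29)

-46*sqrt(29)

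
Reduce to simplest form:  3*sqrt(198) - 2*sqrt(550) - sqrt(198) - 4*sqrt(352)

-20*sqrt(22)

3*sqrt(198) = 9*sqrt(22); 2*sqrt(550) = 10*sqrt(22); sqrt(198) = 3*sqrt(22); 4*sqrt(352) = 16*sqrt(22)
Combine: (9 - 10 - 3 - 16)·sqrt(22) = -20*sqrt(22)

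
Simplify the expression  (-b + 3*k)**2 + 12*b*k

(b + 3*k)**2

Expand the square and combine the 12*b*k term.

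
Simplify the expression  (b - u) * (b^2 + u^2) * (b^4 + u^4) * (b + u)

b^8 - u^8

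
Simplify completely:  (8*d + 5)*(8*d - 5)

(8*d)^2 - (5)^2 = 64*d^2 - 25.

64*d^2 - 25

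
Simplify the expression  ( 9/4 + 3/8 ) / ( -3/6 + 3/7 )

Numerator: 9/4 + 3/8 = 21/8
Denominator: -3/6 + 3/7 = -1/14
Divide: (21/8) · (-14) = -147/4

-147/4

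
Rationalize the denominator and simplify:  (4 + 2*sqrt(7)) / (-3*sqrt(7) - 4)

(-26 - 4*sqrt(7))/47

Multiply numerator and denominator by -4 + 3*sqrt(7).
Denominator becomes -47; numerator becomes 4*sqrt(7) + 26.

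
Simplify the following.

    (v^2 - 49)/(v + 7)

Factor: v^2 - 49 = (v - 7)*(v + 7)
Cancel the common factor (v + 7).

v - 7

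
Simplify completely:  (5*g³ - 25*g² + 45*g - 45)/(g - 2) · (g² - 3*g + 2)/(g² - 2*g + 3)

5*g² - 20*g + 15

Factor: 5*g³ - 25*g² + 45*g - 45 = 5·(g - 3)·(g² - 2*g + 3);  g² - 3*g + 2 = (g - 2)·(g - 1)
Cancel the common factors (g² - 2*g + 3), (g - 2).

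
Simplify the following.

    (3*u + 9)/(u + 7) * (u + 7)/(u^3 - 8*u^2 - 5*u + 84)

Factor: 3*u + 9 = 3*(u + 3);  u^3 - 8*u^2 - 5*u + 84 = (u - 4)*(u + 3)*(u - 7)
Cancel the common factors (u + 7), (u + 3).

3/(u^2 - 11*u + 28)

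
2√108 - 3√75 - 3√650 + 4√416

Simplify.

-3*√3 + √26

2√108 = 12*√3; 3√75 = 15*√3; 3√650 = 15*√26; 4√416 = 16*√26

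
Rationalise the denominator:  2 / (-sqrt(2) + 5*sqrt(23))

(2*sqrt(2) + 10*sqrt(23))/573

Multiply numerator and denominator by sqrt(2) + 5*sqrt(23).
Denominator becomes 573; numerator becomes 2*sqrt(2) + 10*sqrt(23).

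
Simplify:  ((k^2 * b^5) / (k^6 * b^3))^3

Inside the bracket: (k^-4) * b^2
Raise to the power 3: (k^-12) * b^6

b^6/k^12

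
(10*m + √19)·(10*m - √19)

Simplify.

100*m² - 19

Difference of squares with P = 10*m, Q = √19.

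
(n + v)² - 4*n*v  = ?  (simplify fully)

(n - v)²

Expanding gives n² - 2*n*v + v², a perfect square.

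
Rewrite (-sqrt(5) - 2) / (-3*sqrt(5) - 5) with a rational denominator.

Multiply numerator and denominator by -5 + 3*sqrt(5).
Denominator becomes -20; numerator becomes -5 - sqrt(5).

(sqrt(5) + 5)/20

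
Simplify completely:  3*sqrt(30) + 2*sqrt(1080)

3*sqrt(30) = 3*sqrt(30); 2*sqrt(1080) = 12*sqrt(30)
Combine: (3 + 12)·sqrt(30) = 15*sqrt(30)

15*sqrt(30)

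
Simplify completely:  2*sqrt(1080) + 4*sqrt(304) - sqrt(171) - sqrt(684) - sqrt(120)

2*sqrt(1080) = 12*sqrt(30); 4*sqrt(304) = 16*sqrt(19); sqrt(171) = 3*sqrt(19); sqrt(684) = 6*sqrt(19); sqrt(120) = 2*sqrt(30)

7*sqrt(19) + 10*sqrt(30)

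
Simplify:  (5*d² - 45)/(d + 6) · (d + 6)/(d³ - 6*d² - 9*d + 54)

5/(d - 6)

Factor: 5*d² - 45 = 5·(d + 3)·(d - 3);  d³ - 6*d² - 9*d + 54 = (d + 3)·(d - 3)·(d - 6)
Cancel the common factors (d + 3), (d + 6), (d - 3).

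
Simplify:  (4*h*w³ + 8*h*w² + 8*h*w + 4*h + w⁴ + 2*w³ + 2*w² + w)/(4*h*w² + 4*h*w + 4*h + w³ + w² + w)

Factor: 4*h*w³ + 8*h*w² + 8*h*w + 4*h + w⁴ + 2*w³ + 2*w² + w = (w² + w + 1)·(w + 1)·(4*h + w);  4*h*w² + 4*h*w + 4*h + w³ + w² + w = (4*h + w)·(w² + w + 1)
Cancel the common factors (w² + w + 1), (4*h + w).

w + 1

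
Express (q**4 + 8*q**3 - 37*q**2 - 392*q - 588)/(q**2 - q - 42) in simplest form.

Factor: q**4 + 8*q**3 - 37*q**2 - 392*q - 588 = (q + 2)*(q - 7)*(q + 7)*(q + 6);  q**2 - q - 42 = (q - 7)*(q + 6)
Cancel the common factors (q + 6), (q - 7).

q**2 + 9*q + 14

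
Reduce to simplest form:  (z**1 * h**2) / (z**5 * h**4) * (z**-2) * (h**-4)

Quotient: (z**-4) * (h**-2)
Multiply by (z**-2) * (h**-4): add exponents.

1/(h**6*z**6)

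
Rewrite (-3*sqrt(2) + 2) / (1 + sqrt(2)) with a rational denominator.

Multiply numerator and denominator by -sqrt(2) + 1.
Denominator becomes -1; numerator becomes -5*sqrt(2) + 8.

-8 + 5*sqrt(2)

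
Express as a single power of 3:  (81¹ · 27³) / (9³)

81¹ = 3^4; 27³ = 3^9; 9³ = 3^6
Combine exponents: 3^7

3^7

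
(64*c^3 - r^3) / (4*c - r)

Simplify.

16*c^2 + 4*c*r + r^2

(4*c)^3 - r^3 = (4*c - r)(16*c^2 + 4*c*r + r^2).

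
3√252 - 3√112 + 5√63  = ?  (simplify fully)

21*√7

3√252 = 18*√7; 3√112 = 12*√7; 5√63 = 15*√7
Combine: (18 - 12 + 15)·√7 = 21*√7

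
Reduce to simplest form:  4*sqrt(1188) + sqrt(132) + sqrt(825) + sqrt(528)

35*sqrt(33)

4*sqrt(1188) = 24*sqrt(33); sqrt(132) = 2*sqrt(33); sqrt(825) = 5*sqrt(33); sqrt(528) = 4*sqrt(33)
Combine: (24 + 2 + 5 + 4)·sqrt(33) = 35*sqrt(33)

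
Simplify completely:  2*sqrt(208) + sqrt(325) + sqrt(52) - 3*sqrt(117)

2*sqrt(208) = 8*sqrt(13); sqrt(325) = 5*sqrt(13); sqrt(52) = 2*sqrt(13); 3*sqrt(117) = 9*sqrt(13)
Combine: (8 + 5 + 2 - 9)·sqrt(13) = 6*sqrt(13)

6*sqrt(13)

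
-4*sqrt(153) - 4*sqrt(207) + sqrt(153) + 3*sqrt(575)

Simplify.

4*sqrt(153) = 12*sqrt(17); 4*sqrt(207) = 12*sqrt(23); sqrt(153) = 3*sqrt(17); 3*sqrt(575) = 15*sqrt(23)

-9*sqrt(17) + 3*sqrt(23)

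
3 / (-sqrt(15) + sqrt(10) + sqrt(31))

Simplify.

(-13*sqrt(15) - 3*sqrt(31) + 18*sqrt(10) + 5*sqrt(186))/94

Group as (sqrt(10) + sqrt(31)) - sqrt(15); multiply by (sqrt(10) + sqrt(31)) + sqrt(15), then rationalise the remaining surd.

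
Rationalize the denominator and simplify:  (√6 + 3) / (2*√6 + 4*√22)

(-3*√6 - 6 + 4*√33 + 6*√22)/164

Multiply numerator and denominator by -4*√22 + 2*√6.
Denominator becomes -328; numerator becomes -12*√22 - 8*√33 + 12 + 6*√6.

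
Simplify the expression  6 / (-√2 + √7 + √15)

Group as (√7 + √15) - √2; multiply by (√7 + √15) + √2, then rationalise the remaining surd.

(-30*√2 - 9*√15 + 15*√7 + 3*√210)/5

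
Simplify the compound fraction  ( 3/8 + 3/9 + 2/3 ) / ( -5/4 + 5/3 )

Numerator: 3/8 + 3/9 + 2/3 = 11/8
Denominator: -5/4 + 5/3 = 5/12
Divide: (11/8) · (12/5) = 33/10

33/10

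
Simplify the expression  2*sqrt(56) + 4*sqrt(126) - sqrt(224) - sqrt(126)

9*sqrt(14)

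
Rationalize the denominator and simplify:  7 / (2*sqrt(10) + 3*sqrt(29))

Multiply numerator and denominator by -2*sqrt(10) + 3*sqrt(29).
Denominator becomes 221; numerator becomes -14*sqrt(10) + 21*sqrt(29).

(-14*sqrt(10) + 21*sqrt(29))/221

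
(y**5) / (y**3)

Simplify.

y**2

Quotient: y**2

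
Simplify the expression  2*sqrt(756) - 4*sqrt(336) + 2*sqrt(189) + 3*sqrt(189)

11*sqrt(21)

2*sqrt(756) = 12*sqrt(21); 4*sqrt(336) = 16*sqrt(21); 2*sqrt(189) = 6*sqrt(21); 3*sqrt(189) = 9*sqrt(21)
Combine: (12 - 16 + 6 + 9)·sqrt(21) = 11*sqrt(21)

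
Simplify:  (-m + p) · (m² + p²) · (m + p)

(p+m)(p-m) = -m² + p²; continue pairing.

-m⁴ + p⁴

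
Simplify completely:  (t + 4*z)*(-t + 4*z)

-t**2 + 16*z**2

Difference of squares with P = 4*z, Q = t.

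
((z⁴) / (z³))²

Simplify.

Inside the bracket: z¹
Raise to the power 2: z²

z²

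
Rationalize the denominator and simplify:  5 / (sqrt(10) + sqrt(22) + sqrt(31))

(-20*sqrt(1705) + 5*sqrt(31) + 95*sqrt(22) + 215*sqrt(10))/879

Group as (sqrt(10) + sqrt(31)) + sqrt(22); multiply by (sqrt(10) + sqrt(31)) - sqrt(22), then rationalise the remaining surd.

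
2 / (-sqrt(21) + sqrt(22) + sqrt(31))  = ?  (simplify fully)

(-16*sqrt(21) + 6*sqrt(31) + 15*sqrt(22) + sqrt(14322))/426

Group as (sqrt(22) + sqrt(31)) - sqrt(21); multiply by (sqrt(22) + sqrt(31)) + sqrt(21), then rationalise the remaining surd.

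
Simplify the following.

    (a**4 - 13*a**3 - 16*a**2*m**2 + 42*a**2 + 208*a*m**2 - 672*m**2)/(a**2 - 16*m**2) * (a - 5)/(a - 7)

Factor: a**4 - 13*a**3 - 16*a**2*m**2 + 42*a**2 + 208*a*m**2 - 672*m**2 = (a - 7)*(a - 6)*(a + 4*m)*(a - 4*m);  a**2 - 16*m**2 = (a - 4*m)*(a + 4*m)
Cancel the common factors (a - 7), (a + 4*m), (a - 4*m).

a**2 - 11*a + 30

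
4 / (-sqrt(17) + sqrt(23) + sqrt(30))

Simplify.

Group as (sqrt(23) + sqrt(30)) - sqrt(17); multiply by (sqrt(23) + sqrt(30)) + sqrt(17), then rationalise the remaining surd.

(-18*sqrt(17) + 5*sqrt(30) + 12*sqrt(23) + sqrt(11730))/183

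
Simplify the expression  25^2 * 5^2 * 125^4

5^18

25^2 = 5^4; 5^2 = 5^2; 125^4 = 5^12
Combine exponents: 5^18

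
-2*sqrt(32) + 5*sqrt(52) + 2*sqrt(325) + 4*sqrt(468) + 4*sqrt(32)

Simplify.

8*sqrt(2) + 44*sqrt(13)

2*sqrt(32) = 8*sqrt(2); 5*sqrt(52) = 10*sqrt(13); 2*sqrt(325) = 10*sqrt(13); 4*sqrt(468) = 24*sqrt(13); 4*sqrt(32) = 16*sqrt(2)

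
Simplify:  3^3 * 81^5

3^3 = 3^3; 81^5 = 3^20
Combine exponents: 3^23

3^23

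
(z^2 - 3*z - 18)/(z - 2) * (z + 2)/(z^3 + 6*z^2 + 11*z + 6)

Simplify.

Factor: z^2 - 3*z - 18 = (z + 3)*(z - 6);  z^3 + 6*z^2 + 11*z + 6 = (z + 2)*(z + 3)*(z + 1)
Cancel the common factors (z + 2), (z + 3).

(z - 6)/(z^2 - z - 2)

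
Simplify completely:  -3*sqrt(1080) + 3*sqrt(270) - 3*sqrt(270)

-18*sqrt(30)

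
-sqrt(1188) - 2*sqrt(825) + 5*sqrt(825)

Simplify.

9*sqrt(33)

sqrt(1188) = 6*sqrt(33); 2*sqrt(825) = 10*sqrt(33); 5*sqrt(825) = 25*sqrt(33)
Combine: (-6 - 10 + 25)·sqrt(33) = 9*sqrt(33)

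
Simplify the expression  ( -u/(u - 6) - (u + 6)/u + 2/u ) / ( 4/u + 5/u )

(-2*u² + 2*u + 24)/(9*u - 54)

Numerator: -u/(u - 6) - (u + 6)/u + 2/u = (-2*u² + 2*u + 24)/(u² - 6*u)
Denominator: 4/u + 5/u = 9/u
Divide: ((-2*u² + 2*u + 24)/(u² - 6*u)) · (u/9) = (-2*u² + 2*u + 24)/(9*u - 54)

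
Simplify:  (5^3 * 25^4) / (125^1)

5^3 = 5^3; 25^4 = 5^8; 125^1 = 5^3
Combine exponents: 5^8

5^8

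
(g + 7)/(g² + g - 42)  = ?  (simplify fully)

1/(g - 6)

Factor: g² + g - 42 = (g + 7)·(g - 6)
Cancel the common factor (g + 7).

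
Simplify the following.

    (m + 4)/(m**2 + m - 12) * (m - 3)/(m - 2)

1/(m - 2)

Factor: m**2 + m - 12 = (m + 4)*(m - 3)
Cancel the common factors (m + 4), (m - 3).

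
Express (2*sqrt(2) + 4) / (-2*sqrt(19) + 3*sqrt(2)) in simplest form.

(-4*sqrt(19) - 2*sqrt(38) - 6*sqrt(2) - 6)/29

Multiply numerator and denominator by 3*sqrt(2) + 2*sqrt(19).
Denominator becomes -58; numerator becomes 12 + 12*sqrt(2) + 4*sqrt(38) + 8*sqrt(19).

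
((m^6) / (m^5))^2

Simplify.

Inside the bracket: m^1
Raise to the power 2: m^2

m^2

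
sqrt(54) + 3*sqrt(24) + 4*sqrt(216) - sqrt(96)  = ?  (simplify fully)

29*sqrt(6)

sqrt(54) = 3*sqrt(6); 3*sqrt(24) = 6*sqrt(6); 4*sqrt(216) = 24*sqrt(6); sqrt(96) = 4*sqrt(6)
Combine: (3 + 6 + 24 - 4)·sqrt(6) = 29*sqrt(6)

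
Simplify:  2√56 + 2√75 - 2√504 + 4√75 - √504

2√56 = 4*√14; 2√75 = 10*√3; 2√504 = 12*√14; 4√75 = 20*√3; √504 = 6*√14

-14*√14 + 30*√3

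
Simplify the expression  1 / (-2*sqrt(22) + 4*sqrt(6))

(sqrt(22) + 2*sqrt(6))/4

Multiply numerator and denominator by 2*sqrt(22) + 4*sqrt(6).
Denominator becomes 8; numerator becomes 2*sqrt(22) + 4*sqrt(6).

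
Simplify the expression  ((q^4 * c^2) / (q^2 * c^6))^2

Inside the bracket: q^2 * (c^-4)
Raise to the power 2: q^4 * (c^-8)

q^4/c^8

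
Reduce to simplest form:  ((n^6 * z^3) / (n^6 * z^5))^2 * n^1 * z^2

Inside the bracket: (z^-2)
Raise to the power 2: (z^-4)
Multiply by n^1 * z^2: add exponents.

n/z^2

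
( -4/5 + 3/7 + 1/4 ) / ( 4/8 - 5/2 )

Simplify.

17/280

Numerator: -4/5 + 3/7 + 1/4 = -17/140
Denominator: 4/8 - 5/2 = -2
Divide: (-17/140) · (-1/2) = 17/280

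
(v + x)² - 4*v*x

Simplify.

After expansion: v² - 2*v*x + x² — a perfect-square trinomial.

(v - x)²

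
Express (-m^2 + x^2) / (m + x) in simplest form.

Difference of squares: factor out (m + x).

-m + x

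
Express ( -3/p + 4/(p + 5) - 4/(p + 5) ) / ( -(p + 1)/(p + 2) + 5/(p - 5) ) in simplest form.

(3*p² - 9*p - 30)/(p³ - 9*p² - 15*p)

Numerator: -3/p + 4/(p + 5) - 4/(p + 5) = -3/p
Denominator: -(p + 1)/(p + 2) + 5/(p - 5) = (-p² + 9*p + 15)/(p² - 3*p - 10)
Divide: (-3/p) · ((p² - 3*p - 10)/(-p² + 9*p + 15)) = (3*p² - 9*p - 30)/(p³ - 9*p² - 15*p)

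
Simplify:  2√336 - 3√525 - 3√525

2√336 = 8*√21; 3√525 = 15*√21; 3√525 = 15*√21
Combine: (8 - 15 - 15)·√21 = -22*√21

-22*√21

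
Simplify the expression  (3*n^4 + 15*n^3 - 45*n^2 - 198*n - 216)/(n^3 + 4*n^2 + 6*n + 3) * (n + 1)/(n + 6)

3*n - 12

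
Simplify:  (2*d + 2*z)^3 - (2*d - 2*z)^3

Only the odd-power cross terms survive.

16*z*(3*d^2 + z^2)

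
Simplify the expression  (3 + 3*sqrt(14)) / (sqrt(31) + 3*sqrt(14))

(-3*sqrt(434) - 3*sqrt(31) + 9*sqrt(14) + 126)/95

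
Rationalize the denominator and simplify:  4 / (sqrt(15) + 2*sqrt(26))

(-4*sqrt(15) + 8*sqrt(26))/89

Multiply numerator and denominator by -sqrt(15) + 2*sqrt(26).
Denominator becomes 89; numerator becomes -4*sqrt(15) + 8*sqrt(26).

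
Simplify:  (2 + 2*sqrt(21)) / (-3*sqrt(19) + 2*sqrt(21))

Multiply numerator and denominator by 2*sqrt(21) + 3*sqrt(19).
Denominator becomes -87; numerator becomes 4*sqrt(21) + 6*sqrt(19) + 84 + 6*sqrt(399).

(-6*sqrt(399) - 84 - 6*sqrt(19) - 4*sqrt(21))/87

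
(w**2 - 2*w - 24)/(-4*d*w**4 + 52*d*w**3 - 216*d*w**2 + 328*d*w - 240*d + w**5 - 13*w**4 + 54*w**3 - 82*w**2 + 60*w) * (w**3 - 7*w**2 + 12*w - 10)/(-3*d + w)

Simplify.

(w + 4)/(12*d**2 - 7*d*w + w**2)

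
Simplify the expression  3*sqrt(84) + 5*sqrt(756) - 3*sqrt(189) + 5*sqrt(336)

3*sqrt(84) = 6*sqrt(21); 5*sqrt(756) = 30*sqrt(21); 3*sqrt(189) = 9*sqrt(21); 5*sqrt(336) = 20*sqrt(21)
Combine: (6 + 30 - 9 + 20)·sqrt(21) = 47*sqrt(21)

47*sqrt(21)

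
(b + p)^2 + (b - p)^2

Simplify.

Write as f(b,p) + f(b,-p) and expand.

2*b^2 + 2*p^2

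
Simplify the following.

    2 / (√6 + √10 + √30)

Group as (√6 + √10) + √30; multiply by (√6 + √10) - √30, then rationalise the remaining surd.

(-30*√2 - 7*√30 + 13*√10 + 17*√6)/11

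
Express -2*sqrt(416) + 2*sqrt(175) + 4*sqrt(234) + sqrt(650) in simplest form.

2*sqrt(416) = 8*sqrt(26); 2*sqrt(175) = 10*sqrt(7); 4*sqrt(234) = 12*sqrt(26); sqrt(650) = 5*sqrt(26)

10*sqrt(7) + 9*sqrt(26)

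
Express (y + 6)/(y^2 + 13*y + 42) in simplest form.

Factor: y^2 + 13*y + 42 = (y + 7)*(y + 6)
Cancel the common factor (y + 6).

1/(y + 7)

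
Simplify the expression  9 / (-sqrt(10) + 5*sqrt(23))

(9*sqrt(10) + 45*sqrt(23))/565

Multiply numerator and denominator by sqrt(10) + 5*sqrt(23).
Denominator becomes 565; numerator becomes 9*sqrt(10) + 45*sqrt(23).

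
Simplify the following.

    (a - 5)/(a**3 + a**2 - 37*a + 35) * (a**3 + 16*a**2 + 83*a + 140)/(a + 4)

(a + 5)/(a - 1)

Factor: a**3 + a**2 - 37*a + 35 = (a - 5)*(a + 7)*(a - 1);  a**3 + 16*a**2 + 83*a + 140 = (a + 4)*(a + 7)*(a + 5)
Cancel the common factors (a - 5), (a + 4), (a + 7).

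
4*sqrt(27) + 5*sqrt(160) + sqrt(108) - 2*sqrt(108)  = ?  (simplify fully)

6*sqrt(3) + 20*sqrt(10)

4*sqrt(27) = 12*sqrt(3); 5*sqrt(160) = 20*sqrt(10); sqrt(108) = 6*sqrt(3); 2*sqrt(108) = 12*sqrt(3)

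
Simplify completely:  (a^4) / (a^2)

a^2

Quotient: a^2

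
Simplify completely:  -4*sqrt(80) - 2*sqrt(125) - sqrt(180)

4*sqrt(80) = 16*sqrt(5); 2*sqrt(125) = 10*sqrt(5); sqrt(180) = 6*sqrt(5)
Combine: (-16 - 10 - 6)·sqrt(5) = -32*sqrt(5)

-32*sqrt(5)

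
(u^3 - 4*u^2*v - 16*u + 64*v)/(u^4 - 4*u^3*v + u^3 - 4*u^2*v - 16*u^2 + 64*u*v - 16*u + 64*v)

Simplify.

1/(u + 1)

Factor: u^3 - 4*u^2*v - 16*u + 64*v = (u - 4*v)*(u + 4)*(u - 4);  u^4 - 4*u^3*v + u^3 - 4*u^2*v - 16*u^2 + 64*u*v - 16*u + 64*v = (u - 4*v)*(u + 4)*(u + 1)*(u - 4)
Cancel the common factors (u + 4), (u - 4), (u - 4*v).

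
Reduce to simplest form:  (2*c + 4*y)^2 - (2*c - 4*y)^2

Binomially expand both and collect terms in (2*c), (4*y).

32*c*y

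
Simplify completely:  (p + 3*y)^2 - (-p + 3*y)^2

12*p*y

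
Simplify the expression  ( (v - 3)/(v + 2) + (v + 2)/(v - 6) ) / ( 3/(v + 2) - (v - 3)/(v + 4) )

(-2*v³ - 3*v² - 2*v - 88)/(v³ - 10*v² + 6*v + 108)

Numerator: (v - 3)/(v + 2) + (v + 2)/(v - 6) = (2*v² - 5*v + 22)/(v² - 4*v - 12)
Denominator: 3/(v + 2) - (v - 3)/(v + 4) = (-v² + 4*v + 18)/(v² + 6*v + 8)
Divide: ((2*v² - 5*v + 22)/(v² - 4*v - 12)) · ((v² + 6*v + 8)/(-v² + 4*v + 18)) = (-2*v³ - 3*v² - 2*v - 88)/(v³ - 10*v² + 6*v + 108)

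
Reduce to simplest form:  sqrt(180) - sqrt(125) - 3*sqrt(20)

-5*sqrt(5)

sqrt(180) = 6*sqrt(5); sqrt(125) = 5*sqrt(5); 3*sqrt(20) = 6*sqrt(5)
Combine: (6 - 5 - 6)·sqrt(5) = -5*sqrt(5)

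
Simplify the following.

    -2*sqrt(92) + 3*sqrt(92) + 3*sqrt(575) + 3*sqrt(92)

23*sqrt(23)

2*sqrt(92) = 4*sqrt(23); 3*sqrt(92) = 6*sqrt(23); 3*sqrt(575) = 15*sqrt(23); 3*sqrt(92) = 6*sqrt(23)
Combine: (-4 + 6 + 15 + 6)·sqrt(23) = 23*sqrt(23)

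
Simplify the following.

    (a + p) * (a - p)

a^2 - p^2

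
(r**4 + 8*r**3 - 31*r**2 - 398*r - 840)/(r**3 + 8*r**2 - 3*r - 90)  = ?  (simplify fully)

(r**2 - 3*r - 28)/(r - 3)

Factor: r**4 + 8*r**3 - 31*r**2 - 398*r - 840 = (r + 5)*(r + 6)*(r + 4)*(r - 7);  r**3 + 8*r**2 - 3*r - 90 = (r + 6)*(r - 3)*(r + 5)
Cancel the common factors (r + 5), (r + 6).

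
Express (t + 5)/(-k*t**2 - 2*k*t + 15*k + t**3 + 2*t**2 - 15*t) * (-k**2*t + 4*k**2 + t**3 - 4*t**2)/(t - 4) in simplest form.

Factor: -k*t**2 - 2*k*t + 15*k + t**3 + 2*t**2 - 15*t = (t - 3)*(t + 5)*(-k + t);  -k**2*t + 4*k**2 + t**3 - 4*t**2 = (-k + t)*(t - 4)*(k + t)
Cancel the common factors (-k + t), (t + 5), (t - 4).

(k + t)/(t - 3)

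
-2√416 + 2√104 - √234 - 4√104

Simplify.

2√416 = 8*√26; 2√104 = 4*√26; √234 = 3*√26; 4√104 = 8*√26
Combine: (-8 + 4 - 3 - 8)·√26 = -15*√26

-15*√26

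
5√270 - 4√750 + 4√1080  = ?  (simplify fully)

5√270 = 15*√30; 4√750 = 20*√30; 4√1080 = 24*√30
Combine: (15 - 20 + 24)·√30 = 19*√30

19*√30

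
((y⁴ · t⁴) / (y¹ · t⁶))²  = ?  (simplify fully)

y⁶/t⁴

Inside the bracket: y³ · (t^-2)
Raise to the power 2: y⁶ · (t^-4)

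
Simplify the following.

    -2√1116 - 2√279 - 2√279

2√1116 = 12*√31; 2√279 = 6*√31; 2√279 = 6*√31
Combine: (-12 - 6 - 6)·√31 = -24*√31

-24*√31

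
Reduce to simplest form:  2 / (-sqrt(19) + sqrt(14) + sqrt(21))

Group as (sqrt(14) + sqrt(21)) - sqrt(19); multiply by (sqrt(14) + sqrt(21)) + sqrt(19), then rationalise the remaining surd.

(-8*sqrt(19) + 6*sqrt(21) + 13*sqrt(14) + 7*sqrt(114))/230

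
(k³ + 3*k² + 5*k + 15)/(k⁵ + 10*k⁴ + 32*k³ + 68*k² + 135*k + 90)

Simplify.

1/(k² + 7*k + 6)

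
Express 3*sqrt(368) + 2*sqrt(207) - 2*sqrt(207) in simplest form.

12*sqrt(23)

3*sqrt(368) = 12*sqrt(23); 2*sqrt(207) = 6*sqrt(23); 2*sqrt(207) = 6*sqrt(23)
Combine: (12 + 6 - 6)·sqrt(23) = 12*sqrt(23)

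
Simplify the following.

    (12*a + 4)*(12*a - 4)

(12*a)^2 - (4)^2 = 144*a^2 - 16.

144*a^2 - 16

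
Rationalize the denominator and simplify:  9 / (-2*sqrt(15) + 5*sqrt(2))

(-18*sqrt(15) - 45*sqrt(2))/10

Multiply numerator and denominator by 5*sqrt(2) + 2*sqrt(15).
Denominator becomes -10; numerator becomes 45*sqrt(2) + 18*sqrt(15).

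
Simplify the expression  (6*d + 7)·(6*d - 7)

(6*d)^2 - (7)^2 = 36*d² - 49.

36*d² - 49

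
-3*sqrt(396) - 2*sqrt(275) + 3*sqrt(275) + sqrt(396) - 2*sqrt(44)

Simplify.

3*sqrt(396) = 18*sqrt(11); 2*sqrt(275) = 10*sqrt(11); 3*sqrt(275) = 15*sqrt(11); sqrt(396) = 6*sqrt(11); 2*sqrt(44) = 4*sqrt(11)
Combine: (-18 - 10 + 15 + 6 - 4)·sqrt(11) = -11*sqrt(11)

-11*sqrt(11)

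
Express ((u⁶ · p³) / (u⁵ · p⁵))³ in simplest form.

u³/p⁶

Inside the bracket: u¹ · (p^-2)
Raise to the power 3: u³ · (p^-6)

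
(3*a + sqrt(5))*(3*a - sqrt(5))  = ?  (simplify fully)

Product of conjugates: (P+Q)(P-Q) = P^2 - Q^2.

9*a^2 - 5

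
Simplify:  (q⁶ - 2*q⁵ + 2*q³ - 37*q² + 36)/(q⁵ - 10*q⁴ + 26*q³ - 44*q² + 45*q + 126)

Factor: q⁶ - 2*q⁵ + 2*q³ - 37*q² + 36 = (q + 2)·(q - 1)·(q + 1)·(q - 3)·(q² - q + 6);  q⁵ - 10*q⁴ + 26*q³ - 44*q² + 45*q + 126 = (q + 1)·(q² - q + 6)·(q - 7)·(q - 3)
Cancel the common factors (q² - q + 6), (q - 3), (q + 1).

(q² + q - 2)/(q - 7)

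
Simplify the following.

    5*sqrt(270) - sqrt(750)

5*sqrt(270) = 15*sqrt(30); sqrt(750) = 5*sqrt(30)
Combine: (15 - 5)·sqrt(30) = 10*sqrt(30)

10*sqrt(30)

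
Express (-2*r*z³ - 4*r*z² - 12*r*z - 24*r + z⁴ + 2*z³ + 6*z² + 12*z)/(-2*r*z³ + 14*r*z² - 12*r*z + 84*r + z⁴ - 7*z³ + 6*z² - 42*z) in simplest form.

(z + 2)/(z - 7)

Factor: -2*r*z³ - 4*r*z² - 12*r*z - 24*r + z⁴ + 2*z³ + 6*z² + 12*z = (z² + 6)·(z + 2)·(-2*r + z);  -2*r*z³ + 14*r*z² - 12*r*z + 84*r + z⁴ - 7*z³ + 6*z² - 42*z = (z - 7)·(z² + 6)·(-2*r + z)
Cancel the common factors (z² + 6), (-2*r + z).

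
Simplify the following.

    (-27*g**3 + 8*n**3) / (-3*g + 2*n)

9*g**2 + 6*g*n + 4*n**2

Factor as (a-b)(a**2+ab+b**2) with a=(2*n), b=(3*g).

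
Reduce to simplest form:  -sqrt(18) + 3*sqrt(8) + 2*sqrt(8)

7*sqrt(2)

sqrt(18) = 3*sqrt(2); 3*sqrt(8) = 6*sqrt(2); 2*sqrt(8) = 4*sqrt(2)
Combine: (-3 + 6 + 4)·sqrt(2) = 7*sqrt(2)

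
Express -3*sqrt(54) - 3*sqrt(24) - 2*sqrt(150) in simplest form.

3*sqrt(54) = 9*sqrt(6); 3*sqrt(24) = 6*sqrt(6); 2*sqrt(150) = 10*sqrt(6)
Combine: (-9 - 6 - 10)·sqrt(6) = -25*sqrt(6)

-25*sqrt(6)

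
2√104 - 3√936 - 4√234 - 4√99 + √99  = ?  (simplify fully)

-26*√26 - 9*√11

2√104 = 4*√26; 3√936 = 18*√26; 4√234 = 12*√26; 4√99 = 12*√11; √99 = 3*√11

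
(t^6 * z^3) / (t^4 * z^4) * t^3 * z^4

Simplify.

Quotient: t^2 * (z^-1)
Multiply by t^3 * z^4: add exponents.

t^5*z^3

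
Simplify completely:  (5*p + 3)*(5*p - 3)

Difference of squares with P = 5*p, Q = 3.

25*p**2 - 9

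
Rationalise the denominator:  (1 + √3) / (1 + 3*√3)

(√3 + 4)/13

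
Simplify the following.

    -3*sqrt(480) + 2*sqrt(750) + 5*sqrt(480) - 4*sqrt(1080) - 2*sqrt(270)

-12*sqrt(30)

3*sqrt(480) = 12*sqrt(30); 2*sqrt(750) = 10*sqrt(30); 5*sqrt(480) = 20*sqrt(30); 4*sqrt(1080) = 24*sqrt(30); 2*sqrt(270) = 6*sqrt(30)
Combine: (-12 + 10 + 20 - 24 - 6)·sqrt(30) = -12*sqrt(30)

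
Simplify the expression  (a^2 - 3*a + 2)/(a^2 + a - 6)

(a - 1)/(a + 3)

Factor: a^2 - 3*a + 2 = (a - 2)*(a - 1);  a^2 + a - 6 = (a - 2)*(a + 3)
Cancel the common factor (a - 2).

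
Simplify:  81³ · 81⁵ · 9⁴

3^40

81³ = 3^12; 81⁵ = 3^20; 9⁴ = 3^8
Combine exponents: 3^40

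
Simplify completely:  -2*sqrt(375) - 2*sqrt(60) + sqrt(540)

2*sqrt(375) = 10*sqrt(15); 2*sqrt(60) = 4*sqrt(15); sqrt(540) = 6*sqrt(15)
Combine: (-10 - 4 + 6)·sqrt(15) = -8*sqrt(15)

-8*sqrt(15)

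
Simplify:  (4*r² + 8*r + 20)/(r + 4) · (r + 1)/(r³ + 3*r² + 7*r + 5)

4/(r + 4)

Factor: 4*r² + 8*r + 20 = 4·(r² + 2*r + 5);  r³ + 3*r² + 7*r + 5 = (r + 1)·(r² + 2*r + 5)
Cancel the common factors (r² + 2*r + 5), (r + 1).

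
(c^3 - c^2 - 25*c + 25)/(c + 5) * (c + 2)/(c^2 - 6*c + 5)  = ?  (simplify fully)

c + 2

Factor: c^3 - c^2 - 25*c + 25 = (c - 5)*(c - 1)*(c + 5);  c^2 - 6*c + 5 = (c - 1)*(c - 5)
Cancel the common factors (c - 5), (c + 5), (c - 1).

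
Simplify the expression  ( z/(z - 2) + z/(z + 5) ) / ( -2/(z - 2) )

Numerator: z/(z - 2) + z/(z + 5) = (2*z² + 3*z)/(z² + 3*z - 10)
Denominator: -2/(z - 2) = -2/(z - 2)
Divide: ((2*z² + 3*z)/(z² + 3*z - 10)) · (-z/2 + 1) = (-2*z² - 3*z)/(2*z + 10)

(-2*z² - 3*z)/(2*z + 10)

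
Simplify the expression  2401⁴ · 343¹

7^19

2401⁴ = 7^16; 343¹ = 7^3
Combine exponents: 7^19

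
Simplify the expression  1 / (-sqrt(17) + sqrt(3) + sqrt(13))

Group as (sqrt(3) + sqrt(13)) - sqrt(17); multiply by (sqrt(3) + sqrt(13)) + sqrt(17), then rationalise the remaining surd.

(sqrt(17) + 7*sqrt(13) + 27*sqrt(3) + 2*sqrt(663))/155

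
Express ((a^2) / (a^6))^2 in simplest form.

Inside the bracket: (a^-4)
Raise to the power 2: (a^-8)

a^(-8)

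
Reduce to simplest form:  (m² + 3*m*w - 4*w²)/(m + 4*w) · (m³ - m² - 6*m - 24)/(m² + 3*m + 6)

Factor: m² + 3*m*w - 4*w² = (m - w)·(m + 4*w);  m³ - m² - 6*m - 24 = (m² + 3*m + 6)·(m - 4)
Cancel the common factors (m² + 3*m + 6), (m + 4*w).

m² - m*w - 4*m + 4*w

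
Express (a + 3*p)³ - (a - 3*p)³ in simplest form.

18*p*(a² + 3*p²)

Binomially expand both and collect terms in a, (3*p).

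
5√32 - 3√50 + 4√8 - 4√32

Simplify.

-3*√2

5√32 = 20*√2; 3√50 = 15*√2; 4√8 = 8*√2; 4√32 = 16*√2
Combine: (20 - 15 + 8 - 16)·√2 = -3*√2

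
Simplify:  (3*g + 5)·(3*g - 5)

9*g² - 25

Difference of squares with P = 3*g, Q = 5.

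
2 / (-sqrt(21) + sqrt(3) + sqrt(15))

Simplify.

(2*sqrt(21) + 6*sqrt(15) + 22*sqrt(3) + 4*sqrt(105))/57

Group as (sqrt(3) + sqrt(15)) - sqrt(21); multiply by (sqrt(3) + sqrt(15)) + sqrt(21), then rationalise the remaining surd.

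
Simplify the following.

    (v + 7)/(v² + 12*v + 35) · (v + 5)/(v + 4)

1/(v + 4)

Factor: v² + 12*v + 35 = (v + 7)·(v + 5)
Cancel the common factors (v + 7), (v + 5).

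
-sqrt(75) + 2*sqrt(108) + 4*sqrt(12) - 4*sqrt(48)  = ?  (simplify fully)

-sqrt(3)

sqrt(75) = 5*sqrt(3); 2*sqrt(108) = 12*sqrt(3); 4*sqrt(12) = 8*sqrt(3); 4*sqrt(48) = 16*sqrt(3)
Combine: (-5 + 12 + 8 - 16)·sqrt(3) = -sqrt(3)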